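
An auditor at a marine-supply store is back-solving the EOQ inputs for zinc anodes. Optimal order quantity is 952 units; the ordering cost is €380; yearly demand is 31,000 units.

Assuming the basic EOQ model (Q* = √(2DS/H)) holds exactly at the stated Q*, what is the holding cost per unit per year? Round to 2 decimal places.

From Q* = √(2DS/H) ⇒ Q*² = 2DS/H.
H = 2DS / Q² = 2 × 31,000 × 380 / 952² = 25.9957

€26.00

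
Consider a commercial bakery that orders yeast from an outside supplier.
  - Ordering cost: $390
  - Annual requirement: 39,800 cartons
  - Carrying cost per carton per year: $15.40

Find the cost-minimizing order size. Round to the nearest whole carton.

EOQ = √(2DS/H) = √(2 × 39,800 × 390 / 15.4)
    = √(2,015,844.16) ≈ 1,419.80

1,420 cartons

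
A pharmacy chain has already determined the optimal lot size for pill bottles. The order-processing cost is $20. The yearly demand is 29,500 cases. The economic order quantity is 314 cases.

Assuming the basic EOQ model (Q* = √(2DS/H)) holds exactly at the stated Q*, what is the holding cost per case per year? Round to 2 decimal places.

$11.97

EOQ relation: Q² = 2DS/H, so rearrange for the unknown.
H = 2DS / Q² = 2 × 29,500 × 20 / 314² = 11.9680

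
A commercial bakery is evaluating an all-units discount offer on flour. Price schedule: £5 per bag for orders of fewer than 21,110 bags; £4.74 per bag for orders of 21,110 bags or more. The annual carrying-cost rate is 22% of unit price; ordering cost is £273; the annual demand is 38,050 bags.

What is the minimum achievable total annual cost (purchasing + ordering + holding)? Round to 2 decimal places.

£191,855.83

H₁ = 22%×£5 = £1.1000;  H₂ = 22%×£4.74 = £1.0428
EOQ₁ = √(2×38,050×273/1.1000) = 4,345.88  (< 21,110, feasible at tier 1)
EOQ₂ = √(2×38,050×273/1.0428) = 4,463.48  (< 21,110 → use Q = 21,110 at tier-2 price)
TC(tier 1 (EOQ₁), Q≈4,345.9) = £195,030.46
TC(tier 2, Q≈21,110.0) = £191,855.83
Minimum at tier 2: £191,855.83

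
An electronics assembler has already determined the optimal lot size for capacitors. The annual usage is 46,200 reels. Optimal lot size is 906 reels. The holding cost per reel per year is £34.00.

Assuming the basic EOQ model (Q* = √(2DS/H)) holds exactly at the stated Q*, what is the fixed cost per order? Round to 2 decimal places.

From Q* = √(2DS/H) ⇒ Q*² = 2DS/H.
S = Q²H / (2D) = 906² × 34 / (2 × 46,200) = 302.0392

£302.04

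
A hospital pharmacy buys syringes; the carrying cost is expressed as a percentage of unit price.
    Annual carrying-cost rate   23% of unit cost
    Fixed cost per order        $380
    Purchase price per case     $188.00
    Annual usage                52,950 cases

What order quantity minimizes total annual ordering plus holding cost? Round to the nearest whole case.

Holding cost per case per year: H = 23% × $188 = $43.2400
Optimal lot size Q* = (2 × 52,950 × $380 / $43.24)^½ ≈ 964.71

965 cases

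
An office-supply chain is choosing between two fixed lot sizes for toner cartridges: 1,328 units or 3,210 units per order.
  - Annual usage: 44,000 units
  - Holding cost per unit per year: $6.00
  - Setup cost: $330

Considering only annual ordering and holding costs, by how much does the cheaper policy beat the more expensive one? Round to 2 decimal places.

Annual cost at Q: ordering D·S/Q plus holding Q·H/2.
TC(1,328) = (44,000/1,328)×330 + (1,328/2)×6 = $14,917.73
TC(3,210) = (44,000/3,210)×330 + (3,210/2)×6 = $14,153.36
Lots of 3,210 are cheaper by $764.37.

$764.37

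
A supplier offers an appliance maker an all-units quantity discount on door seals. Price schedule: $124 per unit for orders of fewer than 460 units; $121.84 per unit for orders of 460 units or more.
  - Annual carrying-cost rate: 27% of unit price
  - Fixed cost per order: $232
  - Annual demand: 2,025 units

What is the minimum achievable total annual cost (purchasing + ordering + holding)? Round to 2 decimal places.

H₁ = 27%×$124 = $33.4800;  H₂ = 27%×$121.84 = $32.8968
EOQ₁ = √(2×2,025×232/33.4800) = 167.52  (< 460, feasible at tier 1)
EOQ₂ = √(2×2,025×232/32.8968) = 169.00  (< 460 → use Q = 460 at tier-2 price)
TC(tier 1 (EOQ₁), Q≈167.5) = $256,708.73
TC(tier 2, Q≈460.0) = $255,313.57
Minimum at tier 2: $255,313.57

$255,313.57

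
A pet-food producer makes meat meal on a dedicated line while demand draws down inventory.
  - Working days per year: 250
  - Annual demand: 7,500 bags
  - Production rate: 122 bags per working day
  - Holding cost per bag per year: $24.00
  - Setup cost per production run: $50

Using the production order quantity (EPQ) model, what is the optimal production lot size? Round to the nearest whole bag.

Daily demand d = 7,500/250 = 30.000; p = 122; 1 − d/p = 0.75410
EPQ = √(2DS / (H(1 − d/p)))
    = √(2 × 7,500 × 50 / (24 × 0.75410)) ≈ 203.57

204 bags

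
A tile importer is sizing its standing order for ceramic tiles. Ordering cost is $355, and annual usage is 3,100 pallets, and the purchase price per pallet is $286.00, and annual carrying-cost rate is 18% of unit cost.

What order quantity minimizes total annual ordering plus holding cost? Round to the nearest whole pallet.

Carrying cost H = $286 × 18% = $51.4800/pallet/yr
2DS/H = 2·3,100·355/51.48 = 42,754.47
EOQ = √42,754.47 ≈ 206.77

207 pallets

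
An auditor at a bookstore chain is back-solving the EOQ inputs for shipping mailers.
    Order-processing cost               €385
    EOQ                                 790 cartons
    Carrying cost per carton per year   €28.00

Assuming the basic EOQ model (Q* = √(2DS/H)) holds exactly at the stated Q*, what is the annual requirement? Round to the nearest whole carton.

22,695 cartons per year

EOQ relation: Q² = 2DS/H, so rearrange for the unknown.
D = Q²H / (2S) = 790² × 28 / (2 × 385) = 22,694.55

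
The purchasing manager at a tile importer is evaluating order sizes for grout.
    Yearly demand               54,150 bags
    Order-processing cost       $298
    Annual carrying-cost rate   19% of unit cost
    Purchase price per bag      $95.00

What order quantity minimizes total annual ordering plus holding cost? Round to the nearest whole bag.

1,337 bags

Carrying cost H = $95 × 19% = $18.0500/bag/yr
Q* = √(2·D·S / H) = √(2·54,150·298 / 18.05) = √1,788,000.0 ≈ 1,337.16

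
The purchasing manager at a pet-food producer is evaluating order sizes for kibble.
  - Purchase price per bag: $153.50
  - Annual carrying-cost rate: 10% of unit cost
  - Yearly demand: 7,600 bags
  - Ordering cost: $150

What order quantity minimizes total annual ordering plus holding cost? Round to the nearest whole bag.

Carrying cost H = $153.5 × 10% = $15.3500/bag/yr
Optimal lot size Q* = (2 × 7,600 × $150 / $15.35)^½ ≈ 385.40

385 bags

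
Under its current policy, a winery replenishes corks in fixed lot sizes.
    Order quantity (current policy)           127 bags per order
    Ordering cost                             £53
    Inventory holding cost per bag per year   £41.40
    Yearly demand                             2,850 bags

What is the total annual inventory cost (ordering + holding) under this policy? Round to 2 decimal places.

Orders/yr = 2,850/127 = 22.441; ordering cost = 22.441 × £53 = £1,189.37
Average inventory = 127/2 = 63.5; holding cost = 63.5 × £41.4 = £2,628.90
Total = £1,189.37 + £2,628.90 = £3,818.27

£3,818.27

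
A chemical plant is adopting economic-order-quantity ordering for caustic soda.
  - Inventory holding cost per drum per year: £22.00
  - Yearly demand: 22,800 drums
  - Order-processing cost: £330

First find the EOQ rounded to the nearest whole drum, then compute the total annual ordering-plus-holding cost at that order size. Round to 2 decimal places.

Optimal lot size Q* = (2 × 22,800 × £330 / £22)^½ ≈ 827.04 → Q = 827 drums
Ordering: D/Q × S = 22,800/827 × £330 = £9,097.94
Holding:  Q/2 × H = 827/2 × £22 = £9,097.00
Total = £9,097.94 + £9,097.00 = £18,194.94

£18,194.94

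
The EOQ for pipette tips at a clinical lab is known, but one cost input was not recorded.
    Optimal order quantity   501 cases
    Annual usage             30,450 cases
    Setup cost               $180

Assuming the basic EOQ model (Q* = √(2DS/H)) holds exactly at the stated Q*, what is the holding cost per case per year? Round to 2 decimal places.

Since Q* = (2DS/H)^½, squaring gives Q*²·H = 2DS.
H = 2DS / Q² = 2 × 30,450 × 180 / 501² = 43.6731

$43.67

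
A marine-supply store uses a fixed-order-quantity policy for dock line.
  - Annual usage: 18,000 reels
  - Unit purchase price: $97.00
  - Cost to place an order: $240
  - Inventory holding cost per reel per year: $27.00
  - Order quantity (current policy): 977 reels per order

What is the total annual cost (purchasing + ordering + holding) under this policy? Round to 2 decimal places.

$1,763,611.20

Orders/yr = 18,000/977 = 18.424; ordering cost = 18.424 × $240 = $4,421.70
Average inventory = 977/2 = 488.5; holding cost = 488.5 × $27 = $13,189.50
Purchase cost = D·C = 18,000 × 97 = $1,746,000.00
Total = $4,421.70 + $13,189.50 + $1,746,000.00 = $1,763,611.20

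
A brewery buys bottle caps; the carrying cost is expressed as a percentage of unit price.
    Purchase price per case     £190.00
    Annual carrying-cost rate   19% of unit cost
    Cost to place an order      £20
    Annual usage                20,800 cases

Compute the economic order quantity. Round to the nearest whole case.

Holding cost per case per year: H = 19% × £190 = £36.1000
2DS/H = 2·20,800·20/36.1 = 23,047.09
EOQ = √23,047.09 ≈ 151.81

152 cases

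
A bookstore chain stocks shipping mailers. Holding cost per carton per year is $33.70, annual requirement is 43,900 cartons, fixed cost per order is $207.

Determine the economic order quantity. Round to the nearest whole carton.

EOQ = √(2DS/H) = √(2 × 43,900 × 207 / 33.7)
    = √(539,305.64) ≈ 734.37

734 cartons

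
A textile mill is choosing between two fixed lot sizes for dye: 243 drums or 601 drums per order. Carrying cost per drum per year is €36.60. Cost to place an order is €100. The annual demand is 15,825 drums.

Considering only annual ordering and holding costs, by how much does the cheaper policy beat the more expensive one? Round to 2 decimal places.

Annual cost at Q: ordering D·S/Q plus holding Q·H/2.
TC(243) = (15,825/243)×100 + (243/2)×36.6 = €10,959.25
TC(601) = (15,825/601)×100 + (601/2)×36.6 = €13,631.41
Lots of 243 are cheaper by €2,672.17.

€2,672.17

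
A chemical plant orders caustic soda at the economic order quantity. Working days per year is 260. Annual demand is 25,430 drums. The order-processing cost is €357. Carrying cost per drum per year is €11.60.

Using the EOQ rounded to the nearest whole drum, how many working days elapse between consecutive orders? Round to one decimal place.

12.8 days

Optimal lot size Q* = (2 × 25,430 × €357 / €11.6)^½ ≈ 1,251.10 → Q = 1,251 drums
Cycle time = (working days × Q)/D = (260 × 1,251) / 25,430 = 12.790 days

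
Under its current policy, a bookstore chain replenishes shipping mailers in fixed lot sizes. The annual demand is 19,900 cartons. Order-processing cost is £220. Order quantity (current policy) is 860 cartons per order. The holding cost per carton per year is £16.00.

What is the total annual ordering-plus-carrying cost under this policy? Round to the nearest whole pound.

Orders/yr = 19,900/860 = 23.140; ordering cost = 23.140 × £220 = £5,090.70
Average inventory = 860/2 = 430; holding cost = 430 × £16 = £6,880.00
Total = £5,090.70 + £6,880.00 = £11,970.70

£11,971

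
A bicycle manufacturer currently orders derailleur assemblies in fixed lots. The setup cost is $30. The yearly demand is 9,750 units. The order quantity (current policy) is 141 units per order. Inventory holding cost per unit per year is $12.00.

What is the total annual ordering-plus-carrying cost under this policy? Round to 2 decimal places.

Ordering: D/Q × S = 9,750/141 × $30 = $2,074.47
Holding:  Q/2 × H = 141/2 × $12 = $846.00
Total = $2,074.47 + $846.00 = $2,920.47

$2,920.47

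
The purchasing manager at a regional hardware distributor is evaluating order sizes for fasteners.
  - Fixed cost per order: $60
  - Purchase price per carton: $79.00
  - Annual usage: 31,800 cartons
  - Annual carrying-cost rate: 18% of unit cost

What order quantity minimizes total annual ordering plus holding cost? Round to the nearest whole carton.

Carrying cost H = $79 × 18% = $14.2200/carton/yr
Optimal lot size Q* = (2 × 31,800 × $60 / $14.22)^½ ≈ 518.03

518 cartons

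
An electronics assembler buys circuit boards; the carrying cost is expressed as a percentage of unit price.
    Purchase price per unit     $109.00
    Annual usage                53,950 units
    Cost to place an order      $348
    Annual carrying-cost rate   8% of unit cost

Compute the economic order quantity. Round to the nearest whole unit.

2,075 units

Carrying cost H = $109 × 8% = $8.7200/unit/yr
2DS/H = 2·53,950·348/8.72 = 4,306,100.92
EOQ = √4,306,100.92 ≈ 2,075.11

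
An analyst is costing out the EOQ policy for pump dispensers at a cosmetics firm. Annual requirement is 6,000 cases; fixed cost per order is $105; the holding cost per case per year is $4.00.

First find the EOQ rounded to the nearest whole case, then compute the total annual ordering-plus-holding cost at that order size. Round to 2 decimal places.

EOQ = √(2DS/H) = √(2 × 6,000 × 105 / 4)
    = √(315,000.00) ≈ 561.25 → Q = 561 cases
Annual ordering cost = (D/Q)·S = (6,000/561) × 105 = $1,122.99
Annual holding cost  = (Q/2)·H = (561/2) × 4 = $1,122.00
Total = $1,122.99 + $1,122.00 = $2,244.99

$2,244.99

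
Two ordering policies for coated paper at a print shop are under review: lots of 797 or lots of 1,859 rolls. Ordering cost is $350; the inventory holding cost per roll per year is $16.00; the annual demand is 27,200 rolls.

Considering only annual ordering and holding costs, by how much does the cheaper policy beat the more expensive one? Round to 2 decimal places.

$1,672.24

Annual cost at Q: ordering D·S/Q plus holding Q·H/2.
TC(797) = (27,200/797)×350 + (797/2)×16 = $18,320.79
TC(1,859) = (27,200/1,859)×350 + (1,859/2)×16 = $19,993.03
Cheaper: Q = 797.  Difference = $1,672.24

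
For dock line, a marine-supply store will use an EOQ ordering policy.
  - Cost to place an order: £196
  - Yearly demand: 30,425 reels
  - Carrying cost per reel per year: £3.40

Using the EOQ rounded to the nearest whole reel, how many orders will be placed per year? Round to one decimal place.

Q* = √(2·D·S / H) = √(2·30,425·196 / 3.4) = √3,507,823.5 ≈ 1,872.92 → Q = 1,873
N = D/Q = 30,425/1,873 ≈ 16.244 orders/yr

16.2 orders per year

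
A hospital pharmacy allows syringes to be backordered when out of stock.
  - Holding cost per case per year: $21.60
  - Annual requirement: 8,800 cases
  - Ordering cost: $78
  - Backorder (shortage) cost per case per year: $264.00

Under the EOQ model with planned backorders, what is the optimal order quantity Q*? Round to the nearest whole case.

262 cases

Basic EOQ = √(2·8,800·78/21.6) = 252.102
Backorder adjustment √((H+b)/b) = √((21.6+264)/264) = 1.0401
Q* = 252.102 × 1.0401 ≈ 262.21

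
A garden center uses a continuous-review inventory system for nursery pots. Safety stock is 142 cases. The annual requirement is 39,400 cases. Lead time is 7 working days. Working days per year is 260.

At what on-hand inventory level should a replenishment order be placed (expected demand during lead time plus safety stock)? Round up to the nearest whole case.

1,203 cases

Daily demand d = 39,400 / 260 = 151.538 cases/day
Demand during lead time = 151.538 × 7 = 1,060.77
Reorder point = 1,060.77 + 142 = 1,202.77 → round up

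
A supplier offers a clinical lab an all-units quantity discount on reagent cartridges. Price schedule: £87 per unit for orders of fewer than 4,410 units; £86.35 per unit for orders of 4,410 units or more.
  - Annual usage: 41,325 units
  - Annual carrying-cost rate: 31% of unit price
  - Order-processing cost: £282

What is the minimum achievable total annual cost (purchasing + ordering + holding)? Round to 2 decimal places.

£3,620,346.85

H₁ = 31%×£87 = £26.9700;  H₂ = 31%×£86.35 = £26.7685
EOQ₁ = √(2×41,325×282/26.9700) = 929.62  (< 4,410, feasible at tier 1)
EOQ₂ = √(2×41,325×282/26.7685) = 933.11  (< 4,410 → use Q = 4,410 at tier-2 price)
TC(tier 1 (EOQ₁), Q≈929.6) = £3,620,346.85
TC(tier 2, Q≈4,410.0) = £3,630,080.84
Minimum at tier 1 (EOQ₁): £3,620,346.85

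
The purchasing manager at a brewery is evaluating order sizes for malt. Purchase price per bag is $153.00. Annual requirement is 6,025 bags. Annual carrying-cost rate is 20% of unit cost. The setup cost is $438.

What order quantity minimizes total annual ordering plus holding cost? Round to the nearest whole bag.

Carrying cost H = $153 × 20% = $30.6000/bag/yr
EOQ = √(2DS/H) = √(2 × 6,025 × 438 / 30.6)
    = √(172,480.39) ≈ 415.31

415 bags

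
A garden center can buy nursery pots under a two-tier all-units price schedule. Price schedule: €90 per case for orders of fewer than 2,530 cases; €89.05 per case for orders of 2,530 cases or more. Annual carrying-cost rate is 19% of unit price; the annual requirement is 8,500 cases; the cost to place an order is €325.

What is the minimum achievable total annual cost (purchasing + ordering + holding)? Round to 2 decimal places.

H₁ = 19%×€90 = €17.1000;  H₂ = 19%×€89.05 = €16.9195
EOQ₁ = √(2×8,500×325/17.1000) = 568.42  (< 2,530, feasible at tier 1)
EOQ₂ = √(2×8,500×325/16.9195) = 571.44  (< 2,530 → use Q = 2,530 at tier-2 price)
TC(tier 1 (EOQ₁), Q≈568.4) = €774,719.95
TC(tier 2, Q≈2,530.0) = €779,420.06
Minimum at tier 1 (EOQ₁): €774,719.95

€774,719.95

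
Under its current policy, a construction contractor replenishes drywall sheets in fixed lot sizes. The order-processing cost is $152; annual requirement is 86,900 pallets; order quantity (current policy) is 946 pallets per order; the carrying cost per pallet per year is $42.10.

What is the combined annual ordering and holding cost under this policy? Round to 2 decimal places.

$33,876.09

Ordering: D/Q × S = 86,900/946 × $152 = $13,962.79
Holding:  Q/2 × H = 946/2 × $42.1 = $19,913.30
Total = $13,962.79 + $19,913.30 = $33,876.09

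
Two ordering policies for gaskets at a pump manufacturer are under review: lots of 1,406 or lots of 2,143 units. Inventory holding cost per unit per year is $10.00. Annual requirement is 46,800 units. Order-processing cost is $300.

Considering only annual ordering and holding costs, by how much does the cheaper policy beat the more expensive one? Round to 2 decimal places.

Annual cost at Q: ordering D·S/Q plus holding Q·H/2.
TC(1,406) = (46,800/1,406)×300 + (1,406/2)×10 = $17,015.78
TC(2,143) = (46,800/2,143)×300 + (2,143/2)×10 = $17,266.56
Lots of 1,406 are cheaper by $250.79.

$250.79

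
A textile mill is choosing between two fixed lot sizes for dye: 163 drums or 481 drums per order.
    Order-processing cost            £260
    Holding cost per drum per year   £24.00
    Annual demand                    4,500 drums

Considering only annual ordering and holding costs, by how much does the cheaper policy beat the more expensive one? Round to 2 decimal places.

Annual cost at Q: ordering D·S/Q plus holding Q·H/2.
TC(163) = (4,500/163)×260 + (163/2)×24 = £9,133.91
TC(481) = (4,500/481)×260 + (481/2)×24 = £8,204.43
|ΔTC| = |£9,133.91 − £8,204.43| = £929.48

£929.48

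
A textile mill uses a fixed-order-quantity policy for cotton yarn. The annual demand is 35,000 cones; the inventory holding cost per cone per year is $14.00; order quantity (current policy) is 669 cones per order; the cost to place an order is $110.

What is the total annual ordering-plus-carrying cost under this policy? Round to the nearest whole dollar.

$10,438

Annual ordering cost = (D/Q)·S = (35,000/669) × 110 = $5,754.86
Annual holding cost  = (Q/2)·H = (669/2) × 14 = $4,683.00
Total = $5,754.86 + $4,683.00 = $10,437.86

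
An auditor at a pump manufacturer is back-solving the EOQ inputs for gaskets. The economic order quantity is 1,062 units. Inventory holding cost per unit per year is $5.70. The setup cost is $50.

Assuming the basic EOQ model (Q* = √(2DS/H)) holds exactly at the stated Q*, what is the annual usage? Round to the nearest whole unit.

From Q* = √(2DS/H) ⇒ Q*² = 2DS/H.
D = Q²H / (2S) = 1,062² × 5.7 / (2 × 50) = 64,287.11

64,287 units per year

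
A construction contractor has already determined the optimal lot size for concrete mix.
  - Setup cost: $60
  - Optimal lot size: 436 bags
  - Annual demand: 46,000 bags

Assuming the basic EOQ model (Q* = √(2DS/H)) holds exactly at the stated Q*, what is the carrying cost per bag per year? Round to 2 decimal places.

Since Q* = (2DS/H)^½, squaring gives Q*²·H = 2DS.
H = 2DS / Q² = 2 × 46,000 × 60 / 436² = 29.0380

$29.04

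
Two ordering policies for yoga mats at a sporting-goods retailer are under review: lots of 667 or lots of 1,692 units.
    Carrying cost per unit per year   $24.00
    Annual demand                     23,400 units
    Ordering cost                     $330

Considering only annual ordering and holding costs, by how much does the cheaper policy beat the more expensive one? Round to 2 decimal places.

$5,286.62

For each Q, cost = (D/Q)·S + (Q/2)·H.
TC(667) = (23,400/667)×330 + (667/2)×24 = $19,581.21
TC(1,692) = (23,400/1,692)×330 + (1,692/2)×24 = $24,867.83
Cheaper: Q = 667.  Difference = $5,286.62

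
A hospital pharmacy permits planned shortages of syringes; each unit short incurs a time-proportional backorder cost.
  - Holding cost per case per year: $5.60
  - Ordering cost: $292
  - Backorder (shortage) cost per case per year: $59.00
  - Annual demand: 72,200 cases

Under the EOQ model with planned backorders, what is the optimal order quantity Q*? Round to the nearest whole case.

Basic EOQ = √(2·72,200·292/5.6) = 2,743.980
Backorder adjustment √((H+b)/b) = √((5.6+59)/59) = 1.0464
Q* = 2,743.980 × 1.0464 ≈ 2,871.25

2,871 cases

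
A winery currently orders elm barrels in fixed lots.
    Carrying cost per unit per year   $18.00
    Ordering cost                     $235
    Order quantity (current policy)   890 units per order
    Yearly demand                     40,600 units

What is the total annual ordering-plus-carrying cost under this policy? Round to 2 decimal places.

$18,730.22

Ordering: D/Q × S = 40,600/890 × $235 = $10,720.22
Holding:  Q/2 × H = 890/2 × $18 = $8,010.00
Total = $10,720.22 + $8,010.00 = $18,730.22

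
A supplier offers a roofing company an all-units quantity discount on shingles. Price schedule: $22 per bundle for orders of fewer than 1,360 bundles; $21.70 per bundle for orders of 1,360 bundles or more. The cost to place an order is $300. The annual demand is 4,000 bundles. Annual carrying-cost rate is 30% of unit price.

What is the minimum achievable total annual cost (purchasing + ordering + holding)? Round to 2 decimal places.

$91,979.95

H₁ = 30%×$22 = $6.6000;  H₂ = 30%×$21.70 = $6.5100
EOQ₁ = √(2×4,000×300/6.6000) = 603.02  (< 1,360, feasible at tier 1)
EOQ₂ = √(2×4,000×300/6.5100) = 607.18  (< 1,360 → use Q = 1,360 at tier-2 price)
TC(tier 1 (EOQ₁), Q≈603.0) = $91,979.95
TC(tier 2, Q≈1,360.0) = $92,109.15
Minimum at tier 1 (EOQ₁): $91,979.95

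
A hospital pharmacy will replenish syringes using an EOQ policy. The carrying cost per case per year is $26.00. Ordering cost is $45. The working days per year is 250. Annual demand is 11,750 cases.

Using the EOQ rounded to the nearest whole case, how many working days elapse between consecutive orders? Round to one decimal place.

2DS/H = 2·11,750·45/26 = 40,673.08
EOQ = √40,673.08 ≈ 201.68 → Q = 202 cases
T = Q/D × 250 days = 202/11,750 × 250 = 4.298 days

4.3 days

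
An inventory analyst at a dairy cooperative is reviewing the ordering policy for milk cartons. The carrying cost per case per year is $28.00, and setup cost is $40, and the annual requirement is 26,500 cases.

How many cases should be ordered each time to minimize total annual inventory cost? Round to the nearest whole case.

275 cases

EOQ = √(2DS/H) = √(2 × 26,500 × 40 / 28)
    = √(75,714.29) ≈ 275.16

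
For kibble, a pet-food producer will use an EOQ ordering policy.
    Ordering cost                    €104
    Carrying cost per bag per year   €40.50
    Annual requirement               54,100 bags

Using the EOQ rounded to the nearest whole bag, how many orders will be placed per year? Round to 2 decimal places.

102.66 orders per year

2DS/H = 2·54,100·104/40.5 = 277,846.91
EOQ = √277,846.91 ≈ 527.11 → Q = 527
Orders per year = D/Q = 54,100 / 527 = 102.657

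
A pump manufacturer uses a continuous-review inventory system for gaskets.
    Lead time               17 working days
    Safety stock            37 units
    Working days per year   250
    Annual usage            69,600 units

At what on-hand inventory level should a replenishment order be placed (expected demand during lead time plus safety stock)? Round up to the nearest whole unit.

Daily demand d = 69,600 / 250 = 278.400 units/day
Demand during lead time = 278.400 × 17 = 4,732.80
Reorder point = 4,732.80 + 37 = 4,769.80 → round up

4,770 units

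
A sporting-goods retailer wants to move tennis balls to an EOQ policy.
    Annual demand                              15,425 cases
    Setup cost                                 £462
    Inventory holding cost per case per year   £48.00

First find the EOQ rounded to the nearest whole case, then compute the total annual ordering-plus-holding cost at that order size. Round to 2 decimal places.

Q* = √(2·D·S / H) = √(2·15,425·462 / 48) = √296,931.2 ≈ 544.91 → Q = 545 cases
Ordering: D/Q × S = 15,425/545 × £462 = £13,075.87
Holding:  Q/2 × H = 545/2 × £48 = £13,080.00
Total = £13,075.87 + £13,080.00 = £26,155.87

£26,155.87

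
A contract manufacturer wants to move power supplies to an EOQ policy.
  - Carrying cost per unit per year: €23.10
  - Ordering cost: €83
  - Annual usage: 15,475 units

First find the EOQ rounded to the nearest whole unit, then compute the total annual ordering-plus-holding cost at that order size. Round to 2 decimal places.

€7,703.28

2DS/H = 2·15,475·83/23.1 = 111,205.63
EOQ = √111,205.63 ≈ 333.48 → Q = 333 units
Orders/yr = 15,475/333 = 46.471; ordering cost = 46.471 × €83 = €3,857.13
Average inventory = 333/2 = 166.5; holding cost = 166.5 × €23.1 = €3,846.15
Total = €3,857.13 + €3,846.15 = €7,703.28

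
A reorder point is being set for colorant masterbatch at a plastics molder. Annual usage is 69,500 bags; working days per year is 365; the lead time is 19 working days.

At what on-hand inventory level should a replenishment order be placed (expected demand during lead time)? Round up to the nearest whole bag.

Daily demand d = 69,500 / 365 = 190.411 bags/day
Demand during lead time = 190.411 × 19 = 3,617.81
Reorder point = 3,617.81 → round up

3,618 bags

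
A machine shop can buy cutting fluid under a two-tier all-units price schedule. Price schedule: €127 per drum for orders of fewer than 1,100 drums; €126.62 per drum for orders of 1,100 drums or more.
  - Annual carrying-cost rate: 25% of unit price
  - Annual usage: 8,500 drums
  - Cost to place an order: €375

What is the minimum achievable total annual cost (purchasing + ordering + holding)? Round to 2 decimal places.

€1,093,726.96

H₁ = 25%×€127 = €31.7500;  H₂ = 25%×€126.62 = €31.6550
EOQ₁ = √(2×8,500×375/31.7500) = 448.09  (< 1,100, feasible at tier 1)
EOQ₂ = √(2×8,500×375/31.6550) = 448.76  (< 1,100 → use Q = 1,100 at tier-2 price)
TC(tier 1 (EOQ₁), Q≈448.1) = €1,093,726.96
TC(tier 2, Q≈1,100.0) = €1,096,577.98
Minimum at tier 1 (EOQ₁): €1,093,726.96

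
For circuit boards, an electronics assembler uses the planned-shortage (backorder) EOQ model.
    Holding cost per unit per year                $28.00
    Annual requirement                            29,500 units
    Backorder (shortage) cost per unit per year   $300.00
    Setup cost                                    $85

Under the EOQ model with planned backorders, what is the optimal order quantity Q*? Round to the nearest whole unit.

443 units

Basic EOQ = √(2·29,500·85/28) = 423.211
Backorder adjustment √((H+b)/b) = √((28+300)/300) = 1.0456
Q* = 423.211 × 1.0456 ≈ 442.52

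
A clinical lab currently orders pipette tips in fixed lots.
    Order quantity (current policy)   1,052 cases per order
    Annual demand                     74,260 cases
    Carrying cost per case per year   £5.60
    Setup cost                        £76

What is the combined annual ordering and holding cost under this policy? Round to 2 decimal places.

£8,310.39

Ordering: D/Q × S = 74,260/1,052 × £76 = £5,364.79
Holding:  Q/2 × H = 1,052/2 × £5.6 = £2,945.60
Total = £5,364.79 + £2,945.60 = £8,310.39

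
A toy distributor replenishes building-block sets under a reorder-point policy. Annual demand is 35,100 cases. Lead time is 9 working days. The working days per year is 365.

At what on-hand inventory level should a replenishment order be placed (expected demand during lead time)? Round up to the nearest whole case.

866 cases

Daily demand d = 35,100 / 365 = 96.164 cases/day
Demand during lead time = 96.164 × 9 = 865.48
Reorder point = 865.48 → round up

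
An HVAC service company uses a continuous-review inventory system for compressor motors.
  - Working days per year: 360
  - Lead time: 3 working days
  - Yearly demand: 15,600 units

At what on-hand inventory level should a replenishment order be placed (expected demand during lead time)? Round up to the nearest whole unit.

130 units

Daily demand d = 15,600 / 360 = 43.333 units/day
Demand during lead time = 43.333 × 3 = 130.00
Reorder point = 130.00 → round up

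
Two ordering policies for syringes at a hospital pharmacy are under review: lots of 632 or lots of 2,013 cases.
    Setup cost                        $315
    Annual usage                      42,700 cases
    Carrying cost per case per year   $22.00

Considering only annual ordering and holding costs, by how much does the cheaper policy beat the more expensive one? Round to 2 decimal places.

TC(Q) = (D/Q)S + (Q/2)H
TC(632) = (42,700/632)×315 + (632/2)×22 = $28,234.44
TC(2,013) = (42,700/2,013)×315 + (2,013/2)×22 = $28,824.82
Cheaper: Q = 632.  Difference = $590.38

$590.38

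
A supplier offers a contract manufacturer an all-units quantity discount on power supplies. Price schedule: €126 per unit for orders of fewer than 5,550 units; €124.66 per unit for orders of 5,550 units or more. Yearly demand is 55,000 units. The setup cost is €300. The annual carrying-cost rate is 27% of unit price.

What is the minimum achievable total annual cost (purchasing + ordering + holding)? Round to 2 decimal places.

€6,952,674.48

H₁ = 27%×€126 = €34.0200;  H₂ = 27%×€124.66 = €33.6582
EOQ₁ = √(2×55,000×300/34.0200) = 984.89  (< 5,550, feasible at tier 1)
EOQ₂ = √(2×55,000×300/33.6582) = 990.17  (< 5,550 → use Q = 5,550 at tier-2 price)
TC(tier 1 (EOQ₁), Q≈984.9) = €6,963,506.12
TC(tier 2, Q≈5,550.0) = €6,952,674.48
Minimum at tier 2: €6,952,674.48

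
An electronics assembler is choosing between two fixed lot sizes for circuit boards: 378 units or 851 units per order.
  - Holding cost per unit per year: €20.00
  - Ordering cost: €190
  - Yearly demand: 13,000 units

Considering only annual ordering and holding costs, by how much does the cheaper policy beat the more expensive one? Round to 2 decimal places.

€1,098.08

For each Q, cost = (D/Q)·S + (Q/2)·H.
TC(378) = (13,000/378)×190 + (378/2)×20 = €10,314.39
TC(851) = (13,000/851)×190 + (851/2)×20 = €11,412.47
|ΔTC| = |€10,314.39 − €11,412.47| = €1,098.08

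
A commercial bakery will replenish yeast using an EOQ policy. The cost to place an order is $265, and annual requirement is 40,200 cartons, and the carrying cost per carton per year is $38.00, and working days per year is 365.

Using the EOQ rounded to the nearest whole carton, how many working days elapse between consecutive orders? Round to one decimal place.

2DS/H = 2·40,200·265/38 = 560,684.21
EOQ = √560,684.21 ≈ 748.79 → Q = 749 cartons
Days between orders = 365 / (D/Q) = 365 / 53.672 ≈ 6.801

6.8 days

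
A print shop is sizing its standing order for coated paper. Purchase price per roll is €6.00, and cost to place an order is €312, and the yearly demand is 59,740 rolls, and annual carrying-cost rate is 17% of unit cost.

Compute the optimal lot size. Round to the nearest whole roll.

6,045 rolls

Holding cost per roll per year: H = 17% × €6 = €1.0200
EOQ = √(2DS/H) = √(2 × 59,740 × 312 / 1.02)
    = √(36,546,823.53) ≈ 6,045.40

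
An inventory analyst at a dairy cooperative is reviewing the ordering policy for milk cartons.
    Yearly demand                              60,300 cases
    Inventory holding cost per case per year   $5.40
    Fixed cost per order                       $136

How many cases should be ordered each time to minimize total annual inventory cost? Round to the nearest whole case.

Q* = √(2·D·S / H) = √(2·60,300·136 / 5.4) = √3,037,333.3 ≈ 1,742.79

1,743 cases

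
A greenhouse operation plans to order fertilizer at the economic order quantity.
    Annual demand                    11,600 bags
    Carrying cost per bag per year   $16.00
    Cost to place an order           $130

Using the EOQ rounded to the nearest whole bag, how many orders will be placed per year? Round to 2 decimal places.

EOQ = √(2DS/H) = √(2 × 11,600 × 130 / 16)
    = √(188,500.00) ≈ 434.17 → Q = 434
Orders per year = D/Q = 11,600 / 434 = 26.728

26.73 orders per year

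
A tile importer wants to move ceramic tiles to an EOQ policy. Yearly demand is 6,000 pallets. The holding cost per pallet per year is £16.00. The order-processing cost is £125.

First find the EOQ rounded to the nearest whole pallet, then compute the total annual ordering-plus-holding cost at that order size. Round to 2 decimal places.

EOQ = √(2DS/H) = √(2 × 6,000 × 125 / 16)
    = √(93,750.00) ≈ 306.19 → Q = 306 pallets
Orders/yr = 6,000/306 = 19.608; ordering cost = 19.608 × £125 = £2,450.98
Average inventory = 306/2 = 153; holding cost = 153 × £16 = £2,448.00
Total = £2,450.98 + £2,448.00 = £4,898.98

£4,898.98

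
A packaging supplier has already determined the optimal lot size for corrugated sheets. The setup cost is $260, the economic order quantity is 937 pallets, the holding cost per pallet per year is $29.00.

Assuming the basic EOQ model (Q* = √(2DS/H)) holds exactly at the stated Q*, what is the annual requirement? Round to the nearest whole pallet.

From Q* = √(2DS/H) ⇒ Q*² = 2DS/H.
D = Q²H / (2S) = 937² × 29 / (2 × 260) = 48,963.66

48,964 pallets per year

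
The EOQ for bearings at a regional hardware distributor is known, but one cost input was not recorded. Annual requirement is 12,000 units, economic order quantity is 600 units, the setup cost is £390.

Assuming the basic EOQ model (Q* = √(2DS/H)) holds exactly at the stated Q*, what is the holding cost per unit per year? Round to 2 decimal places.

EOQ relation: Q² = 2DS/H, so rearrange for the unknown.
H = 2DS / Q² = 2 × 12,000 × 390 / 600² = 26.0000

£26.00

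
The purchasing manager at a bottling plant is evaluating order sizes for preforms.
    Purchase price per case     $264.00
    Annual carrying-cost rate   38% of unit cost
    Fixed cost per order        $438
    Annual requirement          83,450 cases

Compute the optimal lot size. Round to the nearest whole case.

Holding cost per case per year: H = 38% × $264 = $100.3200
Optimal lot size Q* = (2 × 83,450 × $438 / $100.32)^½ ≈ 853.63

854 cases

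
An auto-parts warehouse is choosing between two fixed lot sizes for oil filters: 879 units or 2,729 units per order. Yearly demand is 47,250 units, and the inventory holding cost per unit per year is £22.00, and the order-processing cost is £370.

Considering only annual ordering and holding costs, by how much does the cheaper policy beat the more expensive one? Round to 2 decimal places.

£6,867.11

Annual cost at Q: ordering D·S/Q plus holding Q·H/2.
TC(879) = (47,250/879)×370 + (879/2)×22 = £29,558.08
TC(2,729) = (47,250/2,729)×370 + (2,729/2)×22 = £36,425.19
Cheaper: Q = 879.  Difference = £6,867.11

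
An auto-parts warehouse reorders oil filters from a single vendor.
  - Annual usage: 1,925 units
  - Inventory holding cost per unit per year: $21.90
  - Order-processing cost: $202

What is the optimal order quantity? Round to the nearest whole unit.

Optimal lot size Q* = (2 × 1,925 × $202 / $21.9)^½ ≈ 188.44

188 units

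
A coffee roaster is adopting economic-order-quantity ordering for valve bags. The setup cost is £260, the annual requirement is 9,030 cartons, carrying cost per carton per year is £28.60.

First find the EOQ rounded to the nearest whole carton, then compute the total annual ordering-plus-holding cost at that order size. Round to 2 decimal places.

£11,588.54

Q* = √(2·D·S / H) = √(2·9,030·260 / 28.6) = √164,181.8 ≈ 405.19 → Q = 405 cartons
Orders/yr = 9,030/405 = 22.296; ordering cost = 22.296 × £260 = £5,797.04
Average inventory = 405/2 = 202.5; holding cost = 202.5 × £28.6 = £5,791.50
Total = £5,797.04 + £5,791.50 = £11,588.54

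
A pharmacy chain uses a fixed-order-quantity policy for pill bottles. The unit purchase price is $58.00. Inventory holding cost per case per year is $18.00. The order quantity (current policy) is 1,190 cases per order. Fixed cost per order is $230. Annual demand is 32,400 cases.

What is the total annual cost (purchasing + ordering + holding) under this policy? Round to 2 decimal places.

Annual ordering cost = (D/Q)·S = (32,400/1,190) × 230 = $6,262.18
Annual holding cost  = (Q/2)·H = (1,190/2) × 18 = $10,710.00
Purchase cost = D·C = 32,400 × 58 = $1,879,200.00
Total = $6,262.18 + $10,710.00 + $1,879,200.00 = $1,896,172.18

$1,896,172.18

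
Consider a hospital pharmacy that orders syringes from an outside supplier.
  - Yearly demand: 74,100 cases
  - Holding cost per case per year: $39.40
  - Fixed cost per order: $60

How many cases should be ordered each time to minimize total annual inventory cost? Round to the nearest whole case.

475 cases

EOQ = √(2DS/H) = √(2 × 74,100 × 60 / 39.4)
    = √(225,685.28) ≈ 475.06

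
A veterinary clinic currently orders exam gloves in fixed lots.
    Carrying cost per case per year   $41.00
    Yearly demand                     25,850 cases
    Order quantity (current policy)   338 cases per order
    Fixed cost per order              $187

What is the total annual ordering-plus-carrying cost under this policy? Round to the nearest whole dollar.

Annual ordering cost = (D/Q)·S = (25,850/338) × 187 = $14,301.63
Annual holding cost  = (Q/2)·H = (338/2) × 41 = $6,929.00
Total = $14,301.63 + $6,929.00 = $21,230.63

$21,231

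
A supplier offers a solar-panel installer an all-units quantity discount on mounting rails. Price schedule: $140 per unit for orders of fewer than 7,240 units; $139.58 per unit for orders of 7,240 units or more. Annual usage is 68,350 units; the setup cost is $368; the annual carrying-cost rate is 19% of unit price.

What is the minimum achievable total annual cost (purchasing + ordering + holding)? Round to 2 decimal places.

H₁ = 19%×$140 = $26.6000;  H₂ = 19%×$139.58 = $26.5202
EOQ₁ = √(2×68,350×368/26.6000) = 1,375.20  (< 7,240, feasible at tier 1)
EOQ₂ = √(2×68,350×368/26.5202) = 1,377.27  (< 7,240 → use Q = 7,240 at tier-2 price)
TC(tier 1 (EOQ₁), Q≈1,375.2) = $9,605,580.45
TC(tier 2, Q≈7,240.0) = $9,639,770.27
Minimum at tier 1 (EOQ₁): $9,605,580.45

$9,605,580.45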